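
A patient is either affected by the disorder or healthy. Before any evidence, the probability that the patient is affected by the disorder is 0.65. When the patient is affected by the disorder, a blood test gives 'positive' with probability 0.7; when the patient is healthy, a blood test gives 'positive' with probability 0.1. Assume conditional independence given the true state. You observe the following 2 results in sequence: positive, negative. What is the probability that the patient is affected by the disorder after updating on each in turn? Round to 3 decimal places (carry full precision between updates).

After 'positive': P(affected) = 0.7·0.6500 / (0.7·0.6500 + 0.1·0.3500) ≈ 0.9286
After 'negative': P(affected) = 0.3·0.9286 / (0.3·0.9286 + 0.9·0.0714) ≈ 0.8125

0.813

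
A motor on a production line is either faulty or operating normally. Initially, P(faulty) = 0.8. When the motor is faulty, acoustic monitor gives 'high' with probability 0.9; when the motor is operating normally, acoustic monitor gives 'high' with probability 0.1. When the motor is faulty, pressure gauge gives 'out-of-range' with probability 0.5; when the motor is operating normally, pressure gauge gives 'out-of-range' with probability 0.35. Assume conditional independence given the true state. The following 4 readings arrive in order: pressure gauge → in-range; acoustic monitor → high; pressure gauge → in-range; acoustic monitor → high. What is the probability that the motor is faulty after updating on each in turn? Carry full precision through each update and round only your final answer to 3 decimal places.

After pressure gauge='in-range': P(faulty) = 0.5·0.8000 / (0.5·0.8000 + 0.65·0.2000) ≈ 0.7547
After acoustic monitor='high': P(faulty) = 0.9·0.7547 / (0.9·0.7547 + 0.1·0.2453) ≈ 0.9651
After pressure gauge='in-range': P(faulty) = 0.5·0.9651 / (0.5·0.9651 + 0.65·0.0349) ≈ 0.9552
After acoustic monitor='high': P(faulty) = 0.9·0.9552 / (0.9·0.9552 + 0.1·0.0448) ≈ 0.9948

0.995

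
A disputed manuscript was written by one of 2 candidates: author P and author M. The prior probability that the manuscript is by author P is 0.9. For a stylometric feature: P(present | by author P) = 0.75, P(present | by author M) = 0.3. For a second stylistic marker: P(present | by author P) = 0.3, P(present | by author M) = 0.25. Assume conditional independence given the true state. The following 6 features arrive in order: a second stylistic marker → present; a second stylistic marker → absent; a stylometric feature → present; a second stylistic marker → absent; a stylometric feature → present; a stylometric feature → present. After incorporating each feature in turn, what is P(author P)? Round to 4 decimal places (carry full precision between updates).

0.9932

After a second stylistic marker='present': P(author P) = 0.3·0.9000 / (0.3·0.9000 + 0.25·0.1000) ≈ 0.9153
After a second stylistic marker='absent': P(author P) = 0.7·0.9153 / (0.7·0.9153 + 0.75·0.0847) ≈ 0.9097
After a stylometric feature='present': P(author P) = 0.75·0.9097 / (0.75·0.9097 + 0.3·0.0903) ≈ 0.9618
After a second stylistic marker='absent': P(author P) = 0.7·0.9618 / (0.7·0.9618 + 0.75·0.0382) ≈ 0.9592
After a stylometric feature='present': P(author P) = 0.75·0.9592 / (0.75·0.9592 + 0.3·0.0408) ≈ 0.9833
After a stylometric feature='present': P(author P) = 0.75·0.9833 / (0.75·0.9833 + 0.3·0.0167) ≈ 0.9932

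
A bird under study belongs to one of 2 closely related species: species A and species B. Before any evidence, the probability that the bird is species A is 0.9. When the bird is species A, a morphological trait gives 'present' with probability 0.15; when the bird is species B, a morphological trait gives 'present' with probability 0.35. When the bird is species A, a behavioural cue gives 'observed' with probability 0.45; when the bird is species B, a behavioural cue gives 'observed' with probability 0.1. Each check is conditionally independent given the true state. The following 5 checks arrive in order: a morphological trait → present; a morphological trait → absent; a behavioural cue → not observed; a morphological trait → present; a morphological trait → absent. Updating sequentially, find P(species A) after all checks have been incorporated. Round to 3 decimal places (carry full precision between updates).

Apply Bayes' rule sequentially, carrying P(species A) forward.
After a morphological trait='present': P(species A) = 0.15·0.9000 / (0.15·0.9000 + 0.35·0.1000) ≈ 0.7941
After a morphological trait='absent': P(species A) = 0.85·0.7941 / (0.85·0.7941 + 0.65·0.2059) ≈ 0.8345
After a behavioural cue='not observed': P(species A) = 0.55·0.8345 / (0.55·0.8345 + 0.9·0.1655) ≈ 0.7550
After a morphological trait='present': P(species A) = 0.15·0.7550 / (0.15·0.7550 + 0.35·0.2450) ≈ 0.5692
After a morphological trait='absent': P(species A) = 0.85·0.5692 / (0.85·0.5692 + 0.65·0.4308) ≈ 0.6334

0.633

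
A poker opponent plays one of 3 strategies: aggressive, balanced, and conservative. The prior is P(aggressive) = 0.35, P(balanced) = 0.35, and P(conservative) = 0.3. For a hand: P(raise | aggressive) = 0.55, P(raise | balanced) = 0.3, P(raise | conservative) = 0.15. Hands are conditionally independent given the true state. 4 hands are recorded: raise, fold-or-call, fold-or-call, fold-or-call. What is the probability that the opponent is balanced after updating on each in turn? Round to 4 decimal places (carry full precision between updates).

After 'raise': normaliser = 0.55·0.3500 + 0.3·0.3500 + 0.15·0.3000; P(aggressive) ≈ 0.5620, P(balanced) ≈ 0.3066, P(conservative) ≈ 0.1314
After 'fold-or-call': normaliser = 0.45·0.5620 + 0.7·0.3066 + 0.85·0.1314; P(aggressive) ≈ 0.4367, P(balanced) ≈ 0.3705, P(conservative) ≈ 0.1928
After 'fold-or-call': normaliser = 0.45·0.4367 + 0.7·0.3705 + 0.85·0.1928; P(aggressive) ≈ 0.3171, P(balanced) ≈ 0.4185, P(conservative) ≈ 0.2645
After 'fold-or-call': normaliser = 0.45·0.3171 + 0.7·0.4185 + 0.85·0.2645; P(aggressive) ≈ 0.2160, P(balanced) ≈ 0.4436, P(conservative) ≈ 0.3404

0.4436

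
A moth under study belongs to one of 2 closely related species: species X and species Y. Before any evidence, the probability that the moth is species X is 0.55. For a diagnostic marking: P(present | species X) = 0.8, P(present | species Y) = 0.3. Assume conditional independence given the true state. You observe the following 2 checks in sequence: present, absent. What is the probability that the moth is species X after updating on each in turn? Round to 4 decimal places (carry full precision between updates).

0.4822

Apply Bayes' rule sequentially, carrying P(species X) forward.
After 'present': P(species X) = 0.8·0.5500 / (0.8·0.5500 + 0.3·0.4500) ≈ 0.7652
After 'absent': P(species X) = 0.2·0.7652 / (0.2·0.7652 + 0.7·0.2348) ≈ 0.4822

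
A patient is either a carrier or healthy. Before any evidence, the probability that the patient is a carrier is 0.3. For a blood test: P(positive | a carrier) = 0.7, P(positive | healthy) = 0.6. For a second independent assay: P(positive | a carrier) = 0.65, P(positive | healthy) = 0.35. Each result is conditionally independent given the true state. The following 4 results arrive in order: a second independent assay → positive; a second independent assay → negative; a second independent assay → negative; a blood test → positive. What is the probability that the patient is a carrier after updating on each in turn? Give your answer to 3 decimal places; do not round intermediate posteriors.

After a second independent assay='positive': P(carrier) = 0.65·0.3000 / (0.65·0.3000 + 0.35·0.7000) ≈ 0.4432
After a second independent assay='negative': P(carrier) = 0.35·0.4432 / (0.35·0.4432 + 0.65·0.5568) ≈ 0.3000
After a second independent assay='negative': P(carrier) = 0.35·0.3000 / (0.35·0.3000 + 0.65·0.7000) ≈ 0.1875
After a blood test='positive': P(carrier) = 0.7·0.1875 / (0.7·0.1875 + 0.6·0.8125) ≈ 0.2121

0.212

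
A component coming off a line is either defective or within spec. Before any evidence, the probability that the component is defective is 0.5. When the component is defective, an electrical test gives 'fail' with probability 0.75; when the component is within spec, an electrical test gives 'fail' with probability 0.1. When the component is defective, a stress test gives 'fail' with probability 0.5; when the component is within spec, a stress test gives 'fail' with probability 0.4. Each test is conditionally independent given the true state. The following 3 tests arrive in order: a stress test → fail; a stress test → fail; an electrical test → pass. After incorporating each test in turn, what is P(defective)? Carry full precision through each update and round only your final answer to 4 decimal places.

0.3027

Apply Bayes' rule sequentially, carrying P(defective) forward.
After a stress test='fail': P(defective) = 0.5·0.5000 / (0.5·0.5000 + 0.4·0.5000) ≈ 0.5556
After a stress test='fail': P(defective) = 0.5·0.5556 / (0.5·0.5556 + 0.4·0.4444) ≈ 0.6098
After an electrical test='pass': P(defective) = 0.25·0.6098 / (0.25·0.6098 + 0.9·0.3902) ≈ 0.3027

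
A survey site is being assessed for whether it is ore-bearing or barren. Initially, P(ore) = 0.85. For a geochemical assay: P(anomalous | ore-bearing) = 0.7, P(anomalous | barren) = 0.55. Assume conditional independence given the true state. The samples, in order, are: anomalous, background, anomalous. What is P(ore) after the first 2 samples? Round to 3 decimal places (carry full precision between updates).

0.828

After 'anomalous': P(ore) = 0.7·0.8500 / (0.7·0.8500 + 0.55·0.1500) ≈ 0.8782
After 'background': P(ore) = 0.3·0.8782 / (0.3·0.8782 + 0.45·0.1218) ≈ 0.8278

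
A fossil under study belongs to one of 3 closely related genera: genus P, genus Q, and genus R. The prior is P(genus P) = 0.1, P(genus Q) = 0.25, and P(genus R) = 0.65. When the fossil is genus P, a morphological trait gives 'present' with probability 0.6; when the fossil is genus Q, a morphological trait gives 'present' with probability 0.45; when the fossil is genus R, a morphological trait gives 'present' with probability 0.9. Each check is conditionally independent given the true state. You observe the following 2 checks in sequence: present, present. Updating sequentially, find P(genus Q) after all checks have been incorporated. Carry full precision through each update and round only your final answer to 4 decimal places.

0.0826

Apply Bayes' rule sequentially, carrying P(genus Q) forward.
After 'present': normaliser = 0.6·0.1000 + 0.45·0.2500 + 0.9·0.6500; P(genus P) ≈ 0.0792, P(genus Q) ≈ 0.1485, P(genus R) ≈ 0.7723
After 'present': normaliser = 0.6·0.0792 + 0.45·0.1485 + 0.9·0.7723; P(genus P) ≈ 0.0587, P(genus Q) ≈ 0.0826, P(genus R) ≈ 0.8587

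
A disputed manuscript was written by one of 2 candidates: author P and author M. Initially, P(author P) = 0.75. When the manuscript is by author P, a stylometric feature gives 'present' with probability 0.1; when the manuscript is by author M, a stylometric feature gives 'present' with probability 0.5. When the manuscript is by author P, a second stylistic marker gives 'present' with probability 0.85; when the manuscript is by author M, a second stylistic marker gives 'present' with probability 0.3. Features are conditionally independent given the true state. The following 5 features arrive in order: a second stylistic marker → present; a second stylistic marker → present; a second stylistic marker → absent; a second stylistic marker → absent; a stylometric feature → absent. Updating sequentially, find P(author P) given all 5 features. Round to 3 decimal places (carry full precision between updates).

After a second stylistic marker='present': P(author P) = 0.85·0.7500 / (0.85·0.7500 + 0.3·0.2500) ≈ 0.8947
After a second stylistic marker='present': P(author P) = 0.85·0.8947 / (0.85·0.8947 + 0.3·0.1053) ≈ 0.9601
After a second stylistic marker='absent': P(author P) = 0.15·0.9601 / (0.15·0.9601 + 0.7·0.0399) ≈ 0.8377
After a second stylistic marker='absent': P(author P) = 0.15·0.8377 / (0.15·0.8377 + 0.7·0.1623) ≈ 0.5251
After a stylometric feature='absent': P(author P) = 0.9·0.5251 / (0.9·0.5251 + 0.5·0.4749) ≈ 0.6656

0.666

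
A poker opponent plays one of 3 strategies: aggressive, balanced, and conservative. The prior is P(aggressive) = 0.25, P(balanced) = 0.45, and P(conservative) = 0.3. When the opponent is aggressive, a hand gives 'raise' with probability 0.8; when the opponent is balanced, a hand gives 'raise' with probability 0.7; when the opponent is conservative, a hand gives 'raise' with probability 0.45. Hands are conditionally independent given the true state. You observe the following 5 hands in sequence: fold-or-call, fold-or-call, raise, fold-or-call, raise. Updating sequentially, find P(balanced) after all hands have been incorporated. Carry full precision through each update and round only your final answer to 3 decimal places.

0.343

After 'fold-or-call': normaliser = 0.2·0.2500 + 0.3·0.4500 + 0.55·0.3000; P(aggressive) ≈ 0.1429, P(balanced) ≈ 0.3857, P(conservative) ≈ 0.4714
After 'fold-or-call': normaliser = 0.2·0.1429 + 0.3·0.3857 + 0.55·0.4714; P(aggressive) ≈ 0.0708, P(balanced) ≈ 0.2867, P(conservative) ≈ 0.6425
After 'raise': normaliser = 0.8·0.0708 + 0.7·0.2867 + 0.45·0.6425; P(aggressive) ≈ 0.1036, P(balanced) ≈ 0.3673, P(conservative) ≈ 0.5291
After 'fold-or-call': normaliser = 0.2·0.1036 + 0.3·0.3673 + 0.55·0.5291; P(aggressive) ≈ 0.0491, P(balanced) ≈ 0.2612, P(conservative) ≈ 0.6897
After 'raise': normaliser = 0.8·0.0491 + 0.7·0.2612 + 0.45·0.6897; P(aggressive) ≈ 0.0738, P(balanced) ≈ 0.3433, P(conservative) ≈ 0.5829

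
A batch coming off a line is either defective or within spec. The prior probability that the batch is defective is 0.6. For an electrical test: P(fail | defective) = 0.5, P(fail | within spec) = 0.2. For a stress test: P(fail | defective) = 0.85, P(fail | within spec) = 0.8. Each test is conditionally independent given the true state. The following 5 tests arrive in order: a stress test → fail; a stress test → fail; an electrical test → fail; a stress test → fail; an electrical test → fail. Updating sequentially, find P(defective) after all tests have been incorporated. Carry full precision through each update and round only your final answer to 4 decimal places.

After a stress test='fail': P(defective) = 0.85·0.6000 / (0.85·0.6000 + 0.8·0.4000) ≈ 0.6145
After a stress test='fail': P(defective) = 0.85·0.6145 / (0.85·0.6145 + 0.8·0.3855) ≈ 0.6287
After an electrical test='fail': P(defective) = 0.5·0.6287 / (0.5·0.6287 + 0.2·0.3713) ≈ 0.8089
After a stress test='fail': P(defective) = 0.85·0.8089 / (0.85·0.8089 + 0.8·0.1911) ≈ 0.8181
After an electrical test='fail': P(defective) = 0.5·0.8181 / (0.5·0.8181 + 0.2·0.1819) ≈ 0.9183

0.9183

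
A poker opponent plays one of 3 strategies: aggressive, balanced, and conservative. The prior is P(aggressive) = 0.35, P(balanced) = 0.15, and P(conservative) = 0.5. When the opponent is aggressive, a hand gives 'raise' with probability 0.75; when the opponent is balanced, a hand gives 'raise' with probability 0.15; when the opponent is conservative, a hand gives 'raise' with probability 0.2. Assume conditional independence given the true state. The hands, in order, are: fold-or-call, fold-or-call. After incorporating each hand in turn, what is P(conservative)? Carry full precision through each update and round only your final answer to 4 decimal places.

0.7107

After 'fold-or-call': normaliser = 0.25·0.3500 + 0.85·0.1500 + 0.8·0.5000; P(aggressive) ≈ 0.1423, P(balanced) ≈ 0.2073, P(conservative) ≈ 0.6504
After 'fold-or-call': normaliser = 0.25·0.1423 + 0.85·0.2073 + 0.8·0.6504; P(aggressive) ≈ 0.0486, P(balanced) ≈ 0.2407, P(conservative) ≈ 0.7107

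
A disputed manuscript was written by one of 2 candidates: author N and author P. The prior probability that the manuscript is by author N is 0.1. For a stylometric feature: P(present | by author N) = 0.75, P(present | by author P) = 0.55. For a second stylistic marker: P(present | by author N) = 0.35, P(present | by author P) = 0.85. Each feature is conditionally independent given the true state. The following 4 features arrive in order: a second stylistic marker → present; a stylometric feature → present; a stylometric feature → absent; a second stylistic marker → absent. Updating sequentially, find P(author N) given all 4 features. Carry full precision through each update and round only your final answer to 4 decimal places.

0.1306

Apply Bayes' rule sequentially, carrying P(author N) forward.
After a second stylistic marker='present': P(author N) = 0.35·0.1000 / (0.35·0.1000 + 0.85·0.9000) ≈ 0.0437
After a stylometric feature='present': P(author N) = 0.75·0.0437 / (0.75·0.0437 + 0.55·0.9563) ≈ 0.0587
After a stylometric feature='absent': P(author N) = 0.25·0.0587 / (0.25·0.0587 + 0.45·0.9413) ≈ 0.0335
After a second stylistic marker='absent': P(author N) = 0.65·0.0335 / (0.65·0.0335 + 0.15·0.9665) ≈ 0.1306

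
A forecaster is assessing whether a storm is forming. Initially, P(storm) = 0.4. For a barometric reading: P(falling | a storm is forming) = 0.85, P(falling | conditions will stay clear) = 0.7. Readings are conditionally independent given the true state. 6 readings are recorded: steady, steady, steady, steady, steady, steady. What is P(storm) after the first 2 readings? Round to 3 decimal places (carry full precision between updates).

Each posterior becomes the prior for the next update.
After 'steady': P(storm) = 0.15·0.4000 / (0.15·0.4000 + 0.3·0.6000) ≈ 0.2500
After 'steady': P(storm) = 0.15·0.2500 / (0.15·0.2500 + 0.3·0.7500) ≈ 0.1429

0.143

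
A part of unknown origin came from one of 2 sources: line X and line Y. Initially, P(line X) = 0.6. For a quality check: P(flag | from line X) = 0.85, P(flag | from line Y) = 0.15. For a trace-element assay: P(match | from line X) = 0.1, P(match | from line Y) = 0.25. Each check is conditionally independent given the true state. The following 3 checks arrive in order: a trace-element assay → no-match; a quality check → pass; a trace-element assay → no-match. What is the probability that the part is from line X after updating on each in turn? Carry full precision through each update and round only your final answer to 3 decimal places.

After a trace-element assay='no-match': P(line X) = 0.9·0.6000 / (0.9·0.6000 + 0.75·0.4000) ≈ 0.6429
After a quality check='pass': P(line X) = 0.15·0.6429 / (0.15·0.6429 + 0.85·0.3571) ≈ 0.2411
After a trace-element assay='no-match': P(line X) = 0.9·0.2411 / (0.9·0.2411 + 0.75·0.7589) ≈ 0.2760

0.276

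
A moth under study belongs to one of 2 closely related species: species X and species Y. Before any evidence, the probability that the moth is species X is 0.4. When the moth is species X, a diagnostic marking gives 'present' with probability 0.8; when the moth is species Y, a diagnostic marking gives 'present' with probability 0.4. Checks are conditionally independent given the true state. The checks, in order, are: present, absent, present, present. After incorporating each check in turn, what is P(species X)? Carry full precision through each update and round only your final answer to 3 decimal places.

0.640

After 'present': P(species X) = 0.8·0.4000 / (0.8·0.4000 + 0.4·0.6000) ≈ 0.5714
After 'absent': P(species X) = 0.2·0.5714 / (0.2·0.5714 + 0.6·0.4286) ≈ 0.3077
After 'present': P(species X) = 0.8·0.3077 / (0.8·0.3077 + 0.4·0.6923) ≈ 0.4706
After 'present': P(species X) = 0.8·0.4706 / (0.8·0.4706 + 0.4·0.5294) ≈ 0.6400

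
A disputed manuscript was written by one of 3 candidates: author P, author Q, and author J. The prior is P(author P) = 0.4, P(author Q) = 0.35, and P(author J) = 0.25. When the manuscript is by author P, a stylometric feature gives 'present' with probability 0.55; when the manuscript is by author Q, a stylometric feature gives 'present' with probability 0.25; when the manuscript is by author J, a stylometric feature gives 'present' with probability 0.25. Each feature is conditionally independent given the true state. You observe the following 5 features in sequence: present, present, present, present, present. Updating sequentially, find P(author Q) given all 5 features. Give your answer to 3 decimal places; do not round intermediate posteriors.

Each posterior becomes the prior for the next update.
After 'present': normaliser = 0.55·0.4000 + 0.25·0.3500 + 0.25·0.2500; P(author P) ≈ 0.5946, P(author Q) ≈ 0.2365, P(author J) ≈ 0.1689
After 'present': normaliser = 0.55·0.5946 + 0.25·0.2365 + 0.25·0.1689; P(author P) ≈ 0.7634, P(author Q) ≈ 0.1380, P(author J) ≈ 0.0986
After 'present': normaliser = 0.55·0.7634 + 0.25·0.1380 + 0.25·0.0986; P(author P) ≈ 0.8765, P(author Q) ≈ 0.0720, P(author J) ≈ 0.0514
After 'present': normaliser = 0.55·0.8765 + 0.25·0.0720 + 0.25·0.0514; P(author P) ≈ 0.9398, P(author Q) ≈ 0.0351, P(author J) ≈ 0.0251
After 'present': normaliser = 0.55·0.9398 + 0.25·0.0351 + 0.25·0.0251; P(author P) ≈ 0.9717, P(author Q) ≈ 0.0165, P(author J) ≈ 0.0118

0.016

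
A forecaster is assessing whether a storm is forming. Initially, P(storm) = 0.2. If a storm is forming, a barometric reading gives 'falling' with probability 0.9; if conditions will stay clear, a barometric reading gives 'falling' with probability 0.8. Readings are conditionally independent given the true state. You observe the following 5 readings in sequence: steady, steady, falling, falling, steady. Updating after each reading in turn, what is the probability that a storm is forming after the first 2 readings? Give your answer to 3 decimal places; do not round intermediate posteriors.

After 'steady': P(storm) = 0.1·0.2000 / (0.1·0.2000 + 0.2·0.8000) ≈ 0.1111
After 'steady': P(storm) = 0.1·0.1111 / (0.1·0.1111 + 0.2·0.8889) ≈ 0.0588

0.059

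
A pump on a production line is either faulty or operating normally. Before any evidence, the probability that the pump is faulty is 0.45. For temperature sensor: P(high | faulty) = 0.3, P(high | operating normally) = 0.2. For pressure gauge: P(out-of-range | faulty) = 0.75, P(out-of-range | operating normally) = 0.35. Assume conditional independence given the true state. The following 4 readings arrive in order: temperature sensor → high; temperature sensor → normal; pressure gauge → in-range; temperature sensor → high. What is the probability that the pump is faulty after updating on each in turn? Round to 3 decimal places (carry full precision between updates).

0.383

After temperature sensor='high': P(faulty) = 0.3·0.4500 / (0.3·0.4500 + 0.2·0.5500) ≈ 0.5510
After temperature sensor='normal': P(faulty) = 0.7·0.5510 / (0.7·0.5510 + 0.8·0.4490) ≈ 0.5178
After pressure gauge='in-range': P(faulty) = 0.25·0.5178 / (0.25·0.5178 + 0.65·0.4822) ≈ 0.2923
After temperature sensor='high': P(faulty) = 0.3·0.2923 / (0.3·0.2923 + 0.2·0.7077) ≈ 0.3825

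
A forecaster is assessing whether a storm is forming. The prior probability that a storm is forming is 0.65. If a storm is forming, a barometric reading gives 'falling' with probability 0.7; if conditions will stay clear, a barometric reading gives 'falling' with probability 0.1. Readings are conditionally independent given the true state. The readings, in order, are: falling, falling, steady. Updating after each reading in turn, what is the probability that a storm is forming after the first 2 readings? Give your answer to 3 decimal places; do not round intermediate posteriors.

After 'falling': P(storm) = 0.7·0.6500 / (0.7·0.6500 + 0.1·0.3500) ≈ 0.9286
After 'falling': P(storm) = 0.7·0.9286 / (0.7·0.9286 + 0.1·0.0714) ≈ 0.9891

0.989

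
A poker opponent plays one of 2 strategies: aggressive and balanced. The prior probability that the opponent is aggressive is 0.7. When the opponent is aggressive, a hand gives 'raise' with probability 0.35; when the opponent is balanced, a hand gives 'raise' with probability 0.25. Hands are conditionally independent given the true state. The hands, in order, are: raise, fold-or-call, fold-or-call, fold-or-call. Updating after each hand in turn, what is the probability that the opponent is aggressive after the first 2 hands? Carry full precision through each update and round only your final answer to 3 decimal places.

0.739

After 'raise': P(aggressive) = 0.35·0.7000 / (0.35·0.7000 + 0.25·0.3000) ≈ 0.7656
After 'fold-or-call': P(aggressive) = 0.65·0.7656 / (0.65·0.7656 + 0.75·0.2344) ≈ 0.7390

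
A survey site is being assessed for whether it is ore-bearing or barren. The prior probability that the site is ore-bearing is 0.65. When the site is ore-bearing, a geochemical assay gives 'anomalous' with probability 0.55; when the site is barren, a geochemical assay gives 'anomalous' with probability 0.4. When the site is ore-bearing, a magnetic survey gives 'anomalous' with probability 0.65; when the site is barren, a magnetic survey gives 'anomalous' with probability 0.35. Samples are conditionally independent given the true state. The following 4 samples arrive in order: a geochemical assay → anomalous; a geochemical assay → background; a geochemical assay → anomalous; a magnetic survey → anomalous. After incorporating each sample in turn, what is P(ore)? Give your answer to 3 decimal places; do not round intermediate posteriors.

After a geochemical assay='anomalous': P(ore) = 0.55·0.6500 / (0.55·0.6500 + 0.4·0.3500) ≈ 0.7186
After a geochemical assay='background': P(ore) = 0.45·0.7186 / (0.45·0.7186 + 0.6·0.2814) ≈ 0.6570
After a geochemical assay='anomalous': P(ore) = 0.55·0.6570 / (0.55·0.6570 + 0.4·0.3430) ≈ 0.7248
After a magnetic survey='anomalous': P(ore) = 0.65·0.7248 / (0.65·0.7248 + 0.35·0.2752) ≈ 0.8302

0.830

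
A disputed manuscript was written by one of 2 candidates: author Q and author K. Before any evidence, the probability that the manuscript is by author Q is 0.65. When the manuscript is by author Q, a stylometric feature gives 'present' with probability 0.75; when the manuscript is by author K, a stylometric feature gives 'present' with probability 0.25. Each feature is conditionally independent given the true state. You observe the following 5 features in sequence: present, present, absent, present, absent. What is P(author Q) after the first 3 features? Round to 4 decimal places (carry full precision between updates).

Each posterior becomes the prior for the next update.
After 'present': P(author Q) = 0.75·0.6500 / (0.75·0.6500 + 0.25·0.3500) ≈ 0.8478
After 'present': P(author Q) = 0.75·0.8478 / (0.75·0.8478 + 0.25·0.1522) ≈ 0.9435
After 'absent': P(author Q) = 0.25·0.9435 / (0.25·0.9435 + 0.75·0.0565) ≈ 0.8478

0.8478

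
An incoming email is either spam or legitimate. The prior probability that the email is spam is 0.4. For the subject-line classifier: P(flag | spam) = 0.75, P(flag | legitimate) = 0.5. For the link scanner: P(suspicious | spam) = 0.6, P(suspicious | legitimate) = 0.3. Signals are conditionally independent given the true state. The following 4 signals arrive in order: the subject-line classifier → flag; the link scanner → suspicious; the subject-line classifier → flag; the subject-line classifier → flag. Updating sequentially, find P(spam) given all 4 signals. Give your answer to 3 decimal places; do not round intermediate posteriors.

Each posterior becomes the prior for the next update.
After the subject-line classifier='flag': P(spam) = 0.75·0.4000 / (0.75·0.4000 + 0.5·0.6000) ≈ 0.5000
After the link scanner='suspicious': P(spam) = 0.6·0.5000 / (0.6·0.5000 + 0.3·0.5000) ≈ 0.6667
After the subject-line classifier='flag': P(spam) = 0.75·0.6667 / (0.75·0.6667 + 0.5·0.3333) ≈ 0.7500
After the subject-line classifier='flag': P(spam) = 0.75·0.7500 / (0.75·0.7500 + 0.5·0.2500) ≈ 0.8182

0.818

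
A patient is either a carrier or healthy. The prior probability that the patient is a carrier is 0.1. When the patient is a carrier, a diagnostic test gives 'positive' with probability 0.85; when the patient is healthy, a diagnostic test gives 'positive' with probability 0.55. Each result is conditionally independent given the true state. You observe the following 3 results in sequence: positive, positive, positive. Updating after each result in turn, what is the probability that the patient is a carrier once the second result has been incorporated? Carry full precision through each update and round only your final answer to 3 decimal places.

After 'positive': P(carrier) = 0.85·0.1000 / (0.85·0.1000 + 0.55·0.9000) ≈ 0.1466
After 'positive': P(carrier) = 0.85·0.1466 / (0.85·0.1466 + 0.55·0.8534) ≈ 0.2097

0.210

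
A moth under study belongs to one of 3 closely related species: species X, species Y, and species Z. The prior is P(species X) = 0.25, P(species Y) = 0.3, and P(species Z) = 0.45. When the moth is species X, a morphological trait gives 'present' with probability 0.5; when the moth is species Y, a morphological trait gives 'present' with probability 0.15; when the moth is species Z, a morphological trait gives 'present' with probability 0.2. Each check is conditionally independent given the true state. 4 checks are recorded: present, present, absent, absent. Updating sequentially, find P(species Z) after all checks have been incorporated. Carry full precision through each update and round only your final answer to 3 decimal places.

After 'present': normaliser = 0.5·0.2500 + 0.15·0.3000 + 0.2·0.4500; P(species X) ≈ 0.4808, P(species Y) ≈ 0.1731, P(species Z) ≈ 0.3462
After 'present': normaliser = 0.5·0.4808 + 0.15·0.1731 + 0.2·0.3462; P(species X) ≈ 0.7163, P(species Y) ≈ 0.0774, P(species Z) ≈ 0.2063
After 'absent': normaliser = 0.5·0.7163 + 0.85·0.0774 + 0.8·0.2063; P(species X) ≈ 0.6081, P(species Y) ≈ 0.1117, P(species Z) ≈ 0.2802
After 'absent': normaliser = 0.5·0.6081 + 0.85·0.1117 + 0.8·0.2802; P(species X) ≈ 0.4879, P(species Y) ≈ 0.1523, P(species Z) ≈ 0.3598

0.360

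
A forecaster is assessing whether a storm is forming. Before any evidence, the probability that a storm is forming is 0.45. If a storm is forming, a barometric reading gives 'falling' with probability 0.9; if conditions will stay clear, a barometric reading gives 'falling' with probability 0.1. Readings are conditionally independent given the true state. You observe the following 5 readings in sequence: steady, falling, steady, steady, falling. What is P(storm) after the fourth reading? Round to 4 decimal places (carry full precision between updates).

Each posterior becomes the prior for the next update.
After 'steady': P(storm) = 0.1·0.4500 / (0.1·0.4500 + 0.9·0.5500) ≈ 0.0833
After 'falling': P(storm) = 0.9·0.0833 / (0.9·0.0833 + 0.1·0.9167) ≈ 0.4500
After 'steady': P(storm) = 0.1·0.4500 / (0.1·0.4500 + 0.9·0.5500) ≈ 0.0833
After 'steady': P(storm) = 0.1·0.0833 / (0.1·0.0833 + 0.9·0.9167) ≈ 0.0100

0.0100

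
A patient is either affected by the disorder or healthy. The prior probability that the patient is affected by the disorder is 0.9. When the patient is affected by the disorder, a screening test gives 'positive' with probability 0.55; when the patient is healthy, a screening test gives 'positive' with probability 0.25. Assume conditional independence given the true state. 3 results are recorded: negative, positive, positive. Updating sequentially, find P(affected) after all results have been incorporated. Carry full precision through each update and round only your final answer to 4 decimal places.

After 'negative': P(affected) = 0.45·0.9000 / (0.45·0.9000 + 0.75·0.1000) ≈ 0.8438
After 'positive': P(affected) = 0.55·0.8438 / (0.55·0.8438 + 0.25·0.1562) ≈ 0.9224
After 'positive': P(affected) = 0.55·0.9224 / (0.55·0.9224 + 0.25·0.0776) ≈ 0.9631

0.9631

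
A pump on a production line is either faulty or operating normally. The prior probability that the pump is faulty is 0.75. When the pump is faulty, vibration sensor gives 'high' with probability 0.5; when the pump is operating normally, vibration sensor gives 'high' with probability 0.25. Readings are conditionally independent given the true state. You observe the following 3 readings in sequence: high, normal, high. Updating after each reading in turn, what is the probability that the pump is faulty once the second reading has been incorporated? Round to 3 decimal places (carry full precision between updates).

0.800

After 'high': P(faulty) = 0.5·0.7500 / (0.5·0.7500 + 0.25·0.2500) ≈ 0.8571
After 'normal': P(faulty) = 0.5·0.8571 / (0.5·0.8571 + 0.75·0.1429) ≈ 0.8000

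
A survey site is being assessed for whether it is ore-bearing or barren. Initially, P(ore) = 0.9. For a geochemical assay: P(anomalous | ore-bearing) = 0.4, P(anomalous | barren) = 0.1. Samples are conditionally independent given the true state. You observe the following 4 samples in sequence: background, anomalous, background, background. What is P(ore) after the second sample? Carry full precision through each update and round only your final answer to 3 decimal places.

After 'background': P(ore) = 0.6·0.9000 / (0.6·0.9000 + 0.9·0.1000) ≈ 0.8571
After 'anomalous': P(ore) = 0.4·0.8571 / (0.4·0.8571 + 0.1·0.1429) ≈ 0.9600

0.960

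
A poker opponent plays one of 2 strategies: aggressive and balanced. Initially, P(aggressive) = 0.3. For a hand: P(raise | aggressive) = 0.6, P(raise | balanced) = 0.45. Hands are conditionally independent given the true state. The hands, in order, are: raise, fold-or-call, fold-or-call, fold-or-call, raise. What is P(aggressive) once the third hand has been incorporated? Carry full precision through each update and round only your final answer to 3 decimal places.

After 'raise': P(aggressive) = 0.6·0.3000 / (0.6·0.3000 + 0.45·0.7000) ≈ 0.3636
After 'fold-or-call': P(aggressive) = 0.4·0.3636 / (0.4·0.3636 + 0.55·0.6364) ≈ 0.2936
After 'fold-or-call': P(aggressive) = 0.4·0.2936 / (0.4·0.2936 + 0.55·0.7064) ≈ 0.2321

0.232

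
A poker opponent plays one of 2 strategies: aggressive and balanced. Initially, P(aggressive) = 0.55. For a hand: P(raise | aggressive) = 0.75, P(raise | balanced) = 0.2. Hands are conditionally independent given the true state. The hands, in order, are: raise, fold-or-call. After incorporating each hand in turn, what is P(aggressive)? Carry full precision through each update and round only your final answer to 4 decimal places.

After 'raise': P(aggressive) = 0.75·0.5500 / (0.75·0.5500 + 0.2·0.4500) ≈ 0.8209
After 'fold-or-call': P(aggressive) = 0.25·0.8209 / (0.25·0.8209 + 0.8·0.1791) ≈ 0.5889

0.5889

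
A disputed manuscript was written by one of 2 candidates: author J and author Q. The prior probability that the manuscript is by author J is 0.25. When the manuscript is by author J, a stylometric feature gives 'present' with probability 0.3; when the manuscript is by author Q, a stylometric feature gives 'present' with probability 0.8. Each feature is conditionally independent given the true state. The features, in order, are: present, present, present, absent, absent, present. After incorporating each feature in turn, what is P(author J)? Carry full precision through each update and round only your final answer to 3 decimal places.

After 'present': P(author J) = 0.3·0.2500 / (0.3·0.2500 + 0.8·0.7500) ≈ 0.1111
After 'present': P(author J) = 0.3·0.1111 / (0.3·0.1111 + 0.8·0.8889) ≈ 0.0448
After 'present': P(author J) = 0.3·0.0448 / (0.3·0.0448 + 0.8·0.9552) ≈ 0.0173
After 'absent': P(author J) = 0.7·0.0173 / (0.7·0.0173 + 0.2·0.9827) ≈ 0.0580
After 'absent': P(author J) = 0.7·0.0580 / (0.7·0.0580 + 0.2·0.9420) ≈ 0.1772
After 'present': P(author J) = 0.3·0.1772 / (0.3·0.1772 + 0.8·0.8228) ≈ 0.0747

0.075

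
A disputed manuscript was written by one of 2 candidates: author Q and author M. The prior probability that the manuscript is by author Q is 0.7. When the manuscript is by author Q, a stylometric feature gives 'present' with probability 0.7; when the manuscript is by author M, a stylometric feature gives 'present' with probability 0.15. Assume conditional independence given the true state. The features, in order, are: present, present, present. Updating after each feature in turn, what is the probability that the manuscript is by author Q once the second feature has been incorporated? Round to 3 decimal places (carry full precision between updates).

Each posterior becomes the prior for the next update.
After 'present': P(author Q) = 0.7·0.7000 / (0.7·0.7000 + 0.15·0.3000) ≈ 0.9159
After 'present': P(author Q) = 0.7·0.9159 / (0.7·0.9159 + 0.15·0.0841) ≈ 0.9807

0.981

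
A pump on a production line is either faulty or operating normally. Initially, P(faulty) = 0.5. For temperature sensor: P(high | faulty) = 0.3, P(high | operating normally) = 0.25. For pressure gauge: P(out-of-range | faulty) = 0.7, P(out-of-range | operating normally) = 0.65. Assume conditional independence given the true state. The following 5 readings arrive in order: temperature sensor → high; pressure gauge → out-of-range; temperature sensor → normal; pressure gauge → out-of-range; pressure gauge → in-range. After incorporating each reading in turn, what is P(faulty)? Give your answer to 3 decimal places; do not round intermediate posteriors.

After temperature sensor='high': P(faulty) = 0.3·0.5000 / (0.3·0.5000 + 0.25·0.5000) ≈ 0.5455
After pressure gauge='out-of-range': P(faulty) = 0.7·0.5455 / (0.7·0.5455 + 0.65·0.4545) ≈ 0.5638
After temperature sensor='normal': P(faulty) = 0.7·0.5638 / (0.7·0.5638 + 0.75·0.4362) ≈ 0.5467
After pressure gauge='out-of-range': P(faulty) = 0.7·0.5467 / (0.7·0.5467 + 0.65·0.4533) ≈ 0.5650
After pressure gauge='in-range': P(faulty) = 0.3·0.5650 / (0.3·0.5650 + 0.35·0.4350) ≈ 0.5268

0.527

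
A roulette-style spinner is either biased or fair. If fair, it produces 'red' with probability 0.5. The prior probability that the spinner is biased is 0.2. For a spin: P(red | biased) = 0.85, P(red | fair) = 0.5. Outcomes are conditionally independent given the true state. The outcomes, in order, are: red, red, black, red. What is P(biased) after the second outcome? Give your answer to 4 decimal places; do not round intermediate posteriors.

0.4194

Each posterior becomes the prior for the next update.
After 'red': P(biased) = 0.85·0.2000 / (0.85·0.2000 + 0.5·0.8000) ≈ 0.2982
After 'red': P(biased) = 0.85·0.2982 / (0.85·0.2982 + 0.5·0.7018) ≈ 0.4194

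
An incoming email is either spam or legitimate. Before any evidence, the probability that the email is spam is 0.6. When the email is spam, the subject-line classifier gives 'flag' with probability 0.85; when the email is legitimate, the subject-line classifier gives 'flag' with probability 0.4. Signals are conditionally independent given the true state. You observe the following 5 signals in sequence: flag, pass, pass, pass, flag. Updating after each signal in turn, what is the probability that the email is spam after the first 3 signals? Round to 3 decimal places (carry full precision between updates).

After 'flag': P(spam) = 0.85·0.6000 / (0.85·0.6000 + 0.4·0.4000) ≈ 0.7612
After 'pass': P(spam) = 0.15·0.7612 / (0.15·0.7612 + 0.6·0.2388) ≈ 0.4435
After 'pass': P(spam) = 0.15·0.4435 / (0.15·0.4435 + 0.6·0.5565) ≈ 0.1661

0.166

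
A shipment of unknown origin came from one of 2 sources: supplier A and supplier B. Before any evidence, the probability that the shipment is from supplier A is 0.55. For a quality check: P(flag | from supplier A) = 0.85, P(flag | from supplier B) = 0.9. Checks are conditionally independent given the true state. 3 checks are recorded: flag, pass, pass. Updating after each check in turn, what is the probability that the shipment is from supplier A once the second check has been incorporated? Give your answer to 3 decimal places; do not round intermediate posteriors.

0.634

After 'flag': P(supplier A) = 0.85·0.5500 / (0.85·0.5500 + 0.9·0.4500) ≈ 0.5358
After 'pass': P(supplier A) = 0.15·0.5358 / (0.15·0.5358 + 0.1·0.4642) ≈ 0.6339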